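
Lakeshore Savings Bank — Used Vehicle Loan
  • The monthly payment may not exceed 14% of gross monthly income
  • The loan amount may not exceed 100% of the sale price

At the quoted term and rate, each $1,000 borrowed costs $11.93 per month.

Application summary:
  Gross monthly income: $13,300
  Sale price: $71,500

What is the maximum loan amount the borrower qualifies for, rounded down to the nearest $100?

Payment cap: 14% × $13,300 = $1,862/month.
At $11.93 per $1,000, that supports 1,862/11.93 × 1,000 ≈ $156,077 → $156,000.
LTV cap: 100% × $71,500 = $71,500 → $71,500.
Binding constraint: loan-to-value.

$71,500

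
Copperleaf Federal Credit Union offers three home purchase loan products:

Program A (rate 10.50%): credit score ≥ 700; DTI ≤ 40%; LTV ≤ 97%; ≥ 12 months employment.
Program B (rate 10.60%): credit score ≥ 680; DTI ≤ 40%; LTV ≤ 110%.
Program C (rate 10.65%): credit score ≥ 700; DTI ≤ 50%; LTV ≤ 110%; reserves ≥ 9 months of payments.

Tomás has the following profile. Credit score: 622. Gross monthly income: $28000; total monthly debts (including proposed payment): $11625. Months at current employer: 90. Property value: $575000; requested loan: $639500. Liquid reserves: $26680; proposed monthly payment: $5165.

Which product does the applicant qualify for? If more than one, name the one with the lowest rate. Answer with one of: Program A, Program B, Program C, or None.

None

DTI = 11,625/28,000 = 41.5%.
LTV = 639,500/575,000 = 111.2%.
Reserves = 26,680/5,165 = 5.2 months.
Program A: score 622 < 700; DTI 41.5% > 40%; LTV 111.2% > 97%; employment 90 ≥ 12 mo → does not qualify.
Program B: score 622 < 680; DTI 41.5% > 40%; LTV 111.2% > 110% → does not qualify.
Program C: score 622 < 700; DTI 41.5% ≤ 50%; LTV 111.2% > 110%; reserves 5.2 < 9 mo → does not qualify.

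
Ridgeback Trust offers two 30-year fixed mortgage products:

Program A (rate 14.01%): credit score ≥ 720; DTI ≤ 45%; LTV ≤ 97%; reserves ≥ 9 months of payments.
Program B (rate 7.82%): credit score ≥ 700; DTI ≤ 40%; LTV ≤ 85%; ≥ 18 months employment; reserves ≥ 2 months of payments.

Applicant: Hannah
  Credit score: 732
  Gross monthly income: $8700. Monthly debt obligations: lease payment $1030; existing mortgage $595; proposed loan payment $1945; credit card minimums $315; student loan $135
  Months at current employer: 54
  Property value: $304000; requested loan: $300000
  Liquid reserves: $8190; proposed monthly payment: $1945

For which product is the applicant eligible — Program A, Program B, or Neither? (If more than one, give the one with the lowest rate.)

Total debts = (1,030 + 595 + 1,945 + 315 + 135) = 4,020; DTI = 4,020/8,700 = 46.2%.
LTV = 300,000/304,000 = 98.7%.
Reserves = 8,190/1,945 = 4.2 months.
Program A: score 732 ≥ 720; DTI 46.2% > 45%; LTV 98.7% > 97%; reserves 4.2 < 9 mo → does not qualify.
Program B: score 732 ≥ 700; DTI 46.2% > 40%; LTV 98.7% > 85%; employment 54 ≥ 18 mo; reserves 4.2 ≥ 2 mo → does not qualify.

Neither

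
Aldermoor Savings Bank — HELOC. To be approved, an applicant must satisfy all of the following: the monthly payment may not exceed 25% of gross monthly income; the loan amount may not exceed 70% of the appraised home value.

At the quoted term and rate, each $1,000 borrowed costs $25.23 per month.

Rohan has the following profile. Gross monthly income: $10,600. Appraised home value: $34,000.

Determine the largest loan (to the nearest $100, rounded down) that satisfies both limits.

Payment cap: 25% × $10,600 = $2,650/month.
At $25.23 per $1,000, that supports 2,650/25.23 × 1,000 ≈ $105,033 → $105,000.
LTV cap: 70% × $34,000 = $23,800 → $23,800.
Binding constraint: loan-to-value.

$23,800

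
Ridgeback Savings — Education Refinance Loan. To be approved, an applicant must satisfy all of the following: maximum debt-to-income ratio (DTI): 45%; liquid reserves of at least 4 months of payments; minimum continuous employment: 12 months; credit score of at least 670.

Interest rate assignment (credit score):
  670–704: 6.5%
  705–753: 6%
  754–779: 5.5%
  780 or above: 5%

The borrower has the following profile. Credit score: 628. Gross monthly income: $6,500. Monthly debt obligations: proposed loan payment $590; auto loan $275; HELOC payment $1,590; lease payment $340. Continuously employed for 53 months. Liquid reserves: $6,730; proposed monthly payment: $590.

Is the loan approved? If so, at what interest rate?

Credit score 628 < 670 (below minimum)
Total monthly debts = (590 + 275 + 1,590 + 340) = 2,795. Debt-to-income = 2,795/6,500 = 43% — meets 45% limit
Reserves = 6,730/590 = 11.4 months ≥ 4
Employment 53 ≥ 12 months
Not all requirements met → denied.

Denied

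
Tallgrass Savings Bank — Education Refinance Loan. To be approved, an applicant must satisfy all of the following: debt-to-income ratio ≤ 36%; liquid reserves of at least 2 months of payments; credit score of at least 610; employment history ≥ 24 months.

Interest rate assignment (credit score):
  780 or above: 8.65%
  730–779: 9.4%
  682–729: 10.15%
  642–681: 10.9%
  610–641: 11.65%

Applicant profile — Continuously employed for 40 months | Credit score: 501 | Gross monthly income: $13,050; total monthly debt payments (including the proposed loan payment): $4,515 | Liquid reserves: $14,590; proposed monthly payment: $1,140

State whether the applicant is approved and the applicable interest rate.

Denied

Credit score 501 < 610 (below minimum)
Liquid reserves cover 14,590/1,140 = 12.8 months — ≥ 2 required
Employment 40 ≥ 24 months
DTI = 4,515/13,050 = 34.6% ≤ 36%
Not all requirements met → denied.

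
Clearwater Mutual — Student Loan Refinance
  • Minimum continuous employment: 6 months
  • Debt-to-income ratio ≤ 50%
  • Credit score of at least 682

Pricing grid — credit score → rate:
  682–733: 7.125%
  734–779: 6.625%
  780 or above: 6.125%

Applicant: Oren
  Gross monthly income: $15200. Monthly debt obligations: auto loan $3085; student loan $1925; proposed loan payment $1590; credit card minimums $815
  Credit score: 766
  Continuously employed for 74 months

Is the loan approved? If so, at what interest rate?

Credit score 766 ≥ 682 (meets minimum)
Employment 74 ≥ 6 months
Total monthly debts = (3,085 + 1,925 + 1,590 + 815) = 7,415. DTI: 7,415 ÷ 15,200 = 48.8%, within the 50% cap
All requirements met. Score 766 falls in the 734–779 tier → 6.625%.

Approved at 6.625%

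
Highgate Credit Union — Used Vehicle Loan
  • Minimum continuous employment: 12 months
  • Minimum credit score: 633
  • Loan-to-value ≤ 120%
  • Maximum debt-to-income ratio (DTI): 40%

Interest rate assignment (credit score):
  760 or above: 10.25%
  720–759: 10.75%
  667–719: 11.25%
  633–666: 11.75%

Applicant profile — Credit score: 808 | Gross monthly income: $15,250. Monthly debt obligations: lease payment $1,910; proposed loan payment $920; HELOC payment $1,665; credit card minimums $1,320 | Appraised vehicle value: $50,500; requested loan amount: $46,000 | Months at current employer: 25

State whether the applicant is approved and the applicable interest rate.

Approved at 10.25%

Credit score 808 ≥ 633 (meets minimum)
LTV: 46,000 ÷ 50,500 = 91.1%, within 120% cap
Total monthly debts = (1,910 + 920 + 1,665 + 1,320) = 5,815. DTI: 5,815 ÷ 15,250 = 38.1%, within the 40% cap
Employment 25 ≥ 12 months
All requirements met. Score 808 falls in the 760 or above tier → 10.25%.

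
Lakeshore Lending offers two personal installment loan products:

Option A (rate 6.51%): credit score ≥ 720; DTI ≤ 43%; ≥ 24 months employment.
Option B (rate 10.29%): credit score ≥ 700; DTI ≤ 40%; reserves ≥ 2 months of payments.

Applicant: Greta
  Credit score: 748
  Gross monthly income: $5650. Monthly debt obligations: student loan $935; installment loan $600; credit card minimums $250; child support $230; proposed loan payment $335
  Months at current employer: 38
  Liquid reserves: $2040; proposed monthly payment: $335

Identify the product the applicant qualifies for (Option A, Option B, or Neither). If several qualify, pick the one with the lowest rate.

Total debts = (935 + 600 + 250 + 230 + 335) = 2,350; DTI = 2,350/5,650 = 41.6%.
Reserves = 2,040/335 = 6.1 months.
Option A: score 748 ≥ 720; DTI 41.6% ≤ 43%; employment 38 ≥ 24 mo → qualifies.
Option B: score 748 ≥ 700; DTI 41.6% > 40%; reserves 6.1 ≥ 2 mo → does not qualify.

Option A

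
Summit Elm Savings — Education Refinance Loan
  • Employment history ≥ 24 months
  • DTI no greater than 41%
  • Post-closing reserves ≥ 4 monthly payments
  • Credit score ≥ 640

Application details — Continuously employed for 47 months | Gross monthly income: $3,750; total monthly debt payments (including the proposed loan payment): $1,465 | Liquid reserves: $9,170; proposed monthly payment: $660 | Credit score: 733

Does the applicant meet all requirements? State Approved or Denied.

Employment 47 ≥ 24 months
Debt-to-income = 1,465/3,750 = 39.1% — meets 41% limit
Liquid reserves cover 9,170/660 = 13.9 months — ≥ 4 required
Credit score 733 ≥ 640 (meets)
All criteria satisfied.

Approved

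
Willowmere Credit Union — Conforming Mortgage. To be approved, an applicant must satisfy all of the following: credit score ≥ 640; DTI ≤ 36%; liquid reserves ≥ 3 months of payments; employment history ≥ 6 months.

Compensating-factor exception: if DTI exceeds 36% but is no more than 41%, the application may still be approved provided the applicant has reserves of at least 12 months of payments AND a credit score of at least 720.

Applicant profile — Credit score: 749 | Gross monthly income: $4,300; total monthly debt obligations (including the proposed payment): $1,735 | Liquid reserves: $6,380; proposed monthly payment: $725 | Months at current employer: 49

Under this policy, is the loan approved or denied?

Denied

Credit score 749 ≥ 640 (meets base)
DTI: 1,735 ÷ 4,300 = 40.3%, over the 36% base limit.
Liquid reserves cover 6,380/725 = 8.8 months — ≥ 3 required
Employment 49 ≥ 6 months
DTI 40.3% is within the 36%–41% exception band; checking compensating factors.
Reserves 8.8 < 12 months; credit score 749 ≥ 720.
Override conditions not both satisfied; exception does not apply.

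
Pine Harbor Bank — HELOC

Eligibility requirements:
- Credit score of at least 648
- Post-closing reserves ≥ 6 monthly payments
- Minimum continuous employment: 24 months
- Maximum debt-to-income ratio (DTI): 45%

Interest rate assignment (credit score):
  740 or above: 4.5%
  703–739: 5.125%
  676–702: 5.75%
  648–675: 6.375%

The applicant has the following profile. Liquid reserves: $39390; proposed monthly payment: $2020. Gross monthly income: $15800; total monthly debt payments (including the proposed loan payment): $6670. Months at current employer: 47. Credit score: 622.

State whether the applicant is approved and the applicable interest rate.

Denied

Credit score 622 < 648 (below minimum)
Employment 47 ≥ 24 months
Debt-to-income = 6,670/15,800 = 42.2% — meets 45% limit
Liquid reserves cover 39,390/2,020 = 19.5 months — ≥ 6 required
Not all requirements met → denied.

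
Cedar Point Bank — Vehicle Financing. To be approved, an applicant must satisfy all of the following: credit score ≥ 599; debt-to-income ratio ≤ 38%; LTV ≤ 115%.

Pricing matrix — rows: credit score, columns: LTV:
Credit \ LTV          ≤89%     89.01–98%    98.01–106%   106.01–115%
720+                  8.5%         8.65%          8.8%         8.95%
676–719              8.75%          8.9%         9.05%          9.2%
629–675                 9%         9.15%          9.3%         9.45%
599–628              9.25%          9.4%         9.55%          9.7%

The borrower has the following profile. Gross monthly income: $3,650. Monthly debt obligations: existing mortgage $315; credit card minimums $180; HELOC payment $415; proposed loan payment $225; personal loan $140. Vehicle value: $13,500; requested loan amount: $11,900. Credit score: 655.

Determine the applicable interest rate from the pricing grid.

9%

Credit score 655 ≥ 599; Total monthly debts = (315 + 180 + 415 + 225 + 140) = 1,275. DTI = 1,275/3,650 = 34.9% ≤ 38%
LTV: 11,900 ÷ 13,500 = 88.1%, within 115% cap
Score 655 is in the 629–675 band; LTV 88.1% is in the ≤89% band → 9%.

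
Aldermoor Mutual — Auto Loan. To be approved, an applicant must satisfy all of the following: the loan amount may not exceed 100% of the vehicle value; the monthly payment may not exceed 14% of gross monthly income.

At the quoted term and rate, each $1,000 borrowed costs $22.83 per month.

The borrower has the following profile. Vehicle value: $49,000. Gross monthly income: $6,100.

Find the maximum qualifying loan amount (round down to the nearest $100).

Payment cap: 14% × $6,100 = $854/month.
At $22.83 per $1,000, that supports 854/22.83 × 1,000 ≈ $37,406 → $37,400.
LTV cap: 100% × $49,000 = $49,000 → $49,000.
Binding constraint: payment-to-income.

$37,400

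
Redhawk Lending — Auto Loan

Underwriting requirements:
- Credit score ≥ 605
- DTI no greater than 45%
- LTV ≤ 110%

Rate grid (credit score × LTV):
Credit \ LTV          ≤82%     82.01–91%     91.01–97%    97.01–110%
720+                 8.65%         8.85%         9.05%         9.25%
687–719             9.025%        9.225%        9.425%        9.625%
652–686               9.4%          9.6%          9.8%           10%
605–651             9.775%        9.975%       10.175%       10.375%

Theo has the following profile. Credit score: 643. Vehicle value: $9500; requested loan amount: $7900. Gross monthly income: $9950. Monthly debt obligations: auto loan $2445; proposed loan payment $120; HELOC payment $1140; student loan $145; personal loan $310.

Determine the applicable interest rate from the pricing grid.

9.975%

Credit score 643 ≥ 605; Total monthly debts = (2,445 + 120 + 1,140 + 145 + 310) = 4,160. Debt-to-income = 4,160/9,950 = 41.8% — meets 45% limit
LTV = 7,900/9,500 = 83.2% ≤ 110%
Row: 643 falls in 605–651. Column: 83.2% falls in 82.01–91%. Rate = 9.975%.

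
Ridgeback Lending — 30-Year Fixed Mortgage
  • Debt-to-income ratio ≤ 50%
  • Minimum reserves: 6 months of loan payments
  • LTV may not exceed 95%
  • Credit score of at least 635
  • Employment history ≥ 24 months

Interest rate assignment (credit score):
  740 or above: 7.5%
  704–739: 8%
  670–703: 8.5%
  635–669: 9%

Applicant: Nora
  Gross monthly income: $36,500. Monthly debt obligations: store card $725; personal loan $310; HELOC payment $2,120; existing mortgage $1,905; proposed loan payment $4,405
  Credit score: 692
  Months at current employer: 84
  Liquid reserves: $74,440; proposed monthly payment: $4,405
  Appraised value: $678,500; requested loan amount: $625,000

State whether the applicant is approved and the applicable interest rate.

Approved at 8.5%

Credit score 692 ≥ 635 (meets minimum)
Total monthly debts = (725 + 310 + 2,120 + 1,905 + 4,405) = 9,465. DTI: 9,465 ÷ 36,500 = 25.9%, within the 50% cap
Reserves = 74,440/4,405 = 16.9 months ≥ 6
LTV: 625,000 ÷ 678,500 = 92.1%, within 95% cap
Employment 84 ≥ 24 months
All requirements met. Score 692 falls in the 670–703 tier → 8.5%.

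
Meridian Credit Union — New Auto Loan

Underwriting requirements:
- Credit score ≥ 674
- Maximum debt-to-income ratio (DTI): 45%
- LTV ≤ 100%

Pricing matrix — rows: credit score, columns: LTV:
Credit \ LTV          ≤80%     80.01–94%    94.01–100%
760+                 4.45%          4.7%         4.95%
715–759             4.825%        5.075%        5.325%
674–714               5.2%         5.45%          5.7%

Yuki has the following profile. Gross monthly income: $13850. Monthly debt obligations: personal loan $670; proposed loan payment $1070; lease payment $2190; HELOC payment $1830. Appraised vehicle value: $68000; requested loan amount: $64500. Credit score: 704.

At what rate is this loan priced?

5.7%

Credit score 704 ≥ 674; Total monthly debts = (670 + 1,070 + 2,190 + 1,830) = 5,760. DTI: 5,760 ÷ 13,850 = 41.6%, within the 45% cap
LTV = 64,500/68,000 = 94.9% ≤ 100%
Row: 704 falls in 674–714. Column: 94.9% falls in 94.01–100%. Rate = 5.7%.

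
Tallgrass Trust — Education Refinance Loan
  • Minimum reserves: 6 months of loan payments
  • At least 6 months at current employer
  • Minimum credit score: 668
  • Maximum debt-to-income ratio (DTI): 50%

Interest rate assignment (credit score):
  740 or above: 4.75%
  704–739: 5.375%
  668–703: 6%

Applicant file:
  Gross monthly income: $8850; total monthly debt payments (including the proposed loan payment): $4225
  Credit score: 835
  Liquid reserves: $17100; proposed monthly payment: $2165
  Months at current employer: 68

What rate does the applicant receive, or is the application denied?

Approved at 4.75%

Credit score 835 ≥ 668 (meets minimum)
Employment 68 ≥ 6 months
Liquid reserves cover 17,100/2,165 = 7.9 months — ≥ 6 required
Debt-to-income = 4,225/8,850 = 47.7% — meets 50% limit
All requirements met. Score 835 falls in the 740 or above tier → 4.75%.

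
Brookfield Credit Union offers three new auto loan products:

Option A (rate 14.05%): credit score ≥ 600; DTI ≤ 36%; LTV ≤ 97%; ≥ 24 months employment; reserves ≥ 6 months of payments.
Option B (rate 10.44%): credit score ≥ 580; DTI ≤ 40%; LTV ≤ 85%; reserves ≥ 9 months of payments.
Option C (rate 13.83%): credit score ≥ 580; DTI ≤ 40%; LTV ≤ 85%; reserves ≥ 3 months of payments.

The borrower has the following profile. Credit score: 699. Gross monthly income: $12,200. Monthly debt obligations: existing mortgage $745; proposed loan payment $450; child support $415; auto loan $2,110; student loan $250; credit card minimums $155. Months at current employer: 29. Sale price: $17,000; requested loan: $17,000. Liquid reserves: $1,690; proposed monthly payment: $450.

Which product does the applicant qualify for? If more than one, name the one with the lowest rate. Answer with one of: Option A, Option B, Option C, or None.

Total debts = (745 + 450 + 415 + 2,110 + 250 + 155) = 4,125; DTI = 4,125/12,200 = 33.8%.
LTV = 17,000/17,000 = 100%.
Reserves = 1,690/450 = 3.8 months.
Option A: score 699 ≥ 600; DTI 33.8% ≤ 36%; LTV 100% > 97%; employment 29 ≥ 24 mo; reserves 3.8 < 6 mo → does not qualify.
Option B: score 699 ≥ 580; DTI 33.8% ≤ 40%; LTV 100% > 85%; reserves 3.8 < 9 mo → does not qualify.
Option C: score 699 ≥ 580; DTI 33.8% ≤ 40%; LTV 100% > 85%; reserves 3.8 ≥ 3 mo → does not qualify.

None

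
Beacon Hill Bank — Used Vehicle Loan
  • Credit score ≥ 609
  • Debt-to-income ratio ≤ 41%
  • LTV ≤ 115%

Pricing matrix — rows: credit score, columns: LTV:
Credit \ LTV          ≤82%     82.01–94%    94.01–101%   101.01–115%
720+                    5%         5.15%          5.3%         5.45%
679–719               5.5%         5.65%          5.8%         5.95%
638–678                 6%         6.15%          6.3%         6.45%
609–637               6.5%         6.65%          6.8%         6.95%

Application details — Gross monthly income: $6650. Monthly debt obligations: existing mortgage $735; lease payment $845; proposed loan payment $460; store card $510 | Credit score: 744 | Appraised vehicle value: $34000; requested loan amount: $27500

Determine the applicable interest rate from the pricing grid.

5%

Credit score 744 ≥ 609; Total monthly debts = (735 + 845 + 460 + 510) = 2,550. DTI: 2,550 ÷ 6,650 = 38.3%, within the 41% cap
LTV = 27,500/34,000 = 80.9% ≤ 115%
Row: 744 falls in 720+. Column: 80.9% falls in ≤82%. Rate = 5%.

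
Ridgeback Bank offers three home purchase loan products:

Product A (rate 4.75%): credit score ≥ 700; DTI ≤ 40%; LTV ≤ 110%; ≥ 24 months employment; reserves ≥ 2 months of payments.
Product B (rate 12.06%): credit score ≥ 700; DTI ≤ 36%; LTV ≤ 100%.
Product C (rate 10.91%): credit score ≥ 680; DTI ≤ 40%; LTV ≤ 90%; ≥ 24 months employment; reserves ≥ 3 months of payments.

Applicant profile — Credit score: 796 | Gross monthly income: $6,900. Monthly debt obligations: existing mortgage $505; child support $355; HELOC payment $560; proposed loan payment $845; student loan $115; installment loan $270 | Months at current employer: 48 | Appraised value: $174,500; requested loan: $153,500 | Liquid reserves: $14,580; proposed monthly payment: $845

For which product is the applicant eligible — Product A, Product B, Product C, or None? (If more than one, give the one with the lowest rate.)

Total debts = (505 + 355 + 560 + 845 + 115 + 270) = 2,650; DTI = 2,650/6,900 = 38.4%.
LTV = 153,500/174,500 = 88%.
Reserves = 14,580/845 = 17.3 months.
Product A: score 796 ≥ 700; DTI 38.4% ≤ 40%; LTV 88% ≤ 110%; employment 48 ≥ 24 mo; reserves 17.3 ≥ 2 mo → qualifies.
Product B: score 796 ≥ 700; DTI 38.4% > 36%; LTV 88% ≤ 100% → does not qualify.
Product C: score 796 ≥ 680; DTI 38.4% ≤ 40%; LTV 88% ≤ 90%; employment 48 ≥ 24 mo; reserves 17.3 ≥ 3 mo → qualifies.
Qualifying: Product A, Product C. Lowest rate is 4.75% → Product A.

Product A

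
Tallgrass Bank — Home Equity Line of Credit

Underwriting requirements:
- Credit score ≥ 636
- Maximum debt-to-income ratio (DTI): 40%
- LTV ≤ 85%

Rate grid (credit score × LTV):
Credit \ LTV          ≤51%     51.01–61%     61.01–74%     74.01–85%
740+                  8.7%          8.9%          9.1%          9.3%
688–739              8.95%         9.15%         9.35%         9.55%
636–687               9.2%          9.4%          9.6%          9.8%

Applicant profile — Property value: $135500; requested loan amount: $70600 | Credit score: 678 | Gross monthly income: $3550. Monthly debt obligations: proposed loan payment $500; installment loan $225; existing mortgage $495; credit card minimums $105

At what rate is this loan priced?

9.4%

Credit score 678 ≥ 636; Total monthly debts = (500 + 225 + 495 + 105) = 1,325. Debt-to-income = 1,325/3,550 = 37.3% — meets 40% limit
LTV = 70,600/135,500 = 52.1% ≤ 85%
Credit 678 → row 636–687; LTV 52.1% → column 51.01–61%. Grid cell → 9.4%.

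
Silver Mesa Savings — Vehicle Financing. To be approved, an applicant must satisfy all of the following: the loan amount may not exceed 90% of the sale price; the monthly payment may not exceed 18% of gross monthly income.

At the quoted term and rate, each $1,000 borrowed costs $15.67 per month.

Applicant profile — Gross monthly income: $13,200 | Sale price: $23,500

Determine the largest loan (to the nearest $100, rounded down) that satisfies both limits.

$21,100

Payment cap: 18% × $13,200 = $2,376/month.
At $15.67 per $1,000, that supports 2,376/15.67 × 1,000 ≈ $151,627 → $151,600.
LTV cap: 90% × $23,500 = $21,150 → $21,100.
Binding constraint: loan-to-value.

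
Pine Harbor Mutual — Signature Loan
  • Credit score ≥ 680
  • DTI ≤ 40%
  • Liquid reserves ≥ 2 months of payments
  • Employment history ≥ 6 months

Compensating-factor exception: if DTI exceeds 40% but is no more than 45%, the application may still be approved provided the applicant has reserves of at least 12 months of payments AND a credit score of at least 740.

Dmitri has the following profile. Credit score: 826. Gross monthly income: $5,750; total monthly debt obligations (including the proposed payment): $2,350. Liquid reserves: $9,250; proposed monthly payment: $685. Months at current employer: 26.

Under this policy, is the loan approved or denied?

Credit score 826 ≥ 680 (meets base)
DTI: 2,350 ÷ 5,750 = 40.9%, over the 40% base limit.
Reserves: 9,250 ÷ 685 = 13.5 months (meets 2-month minimum)
Employment 26 ≥ 6 months
40.9% falls in the override range (40%–45%), so the compensating-factor test applies.
Reserves 13.5 ≥ 12 months; credit score 826 ≥ 740.
Both override conditions satisfied; DTI exception granted.

Approved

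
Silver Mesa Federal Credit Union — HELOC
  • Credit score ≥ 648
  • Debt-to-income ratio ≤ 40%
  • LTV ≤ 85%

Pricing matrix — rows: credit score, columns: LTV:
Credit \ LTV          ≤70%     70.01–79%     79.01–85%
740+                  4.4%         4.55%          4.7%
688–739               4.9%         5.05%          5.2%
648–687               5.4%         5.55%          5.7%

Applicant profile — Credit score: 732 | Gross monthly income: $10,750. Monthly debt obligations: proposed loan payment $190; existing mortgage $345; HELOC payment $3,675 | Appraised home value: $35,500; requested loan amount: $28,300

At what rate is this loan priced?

5.2%

Credit score 732 ≥ 648; Total monthly debts = (190 + 345 + 3,675) = 4,210. Debt-to-income = 4,210/10,750 = 39.2% — meets 40% limit
LTV = 28,300/35,500 = 79.7% ≤ 85%
Row: 732 falls in 688–739. Column: 79.7% falls in 79.01–85%. Rate = 5.2%.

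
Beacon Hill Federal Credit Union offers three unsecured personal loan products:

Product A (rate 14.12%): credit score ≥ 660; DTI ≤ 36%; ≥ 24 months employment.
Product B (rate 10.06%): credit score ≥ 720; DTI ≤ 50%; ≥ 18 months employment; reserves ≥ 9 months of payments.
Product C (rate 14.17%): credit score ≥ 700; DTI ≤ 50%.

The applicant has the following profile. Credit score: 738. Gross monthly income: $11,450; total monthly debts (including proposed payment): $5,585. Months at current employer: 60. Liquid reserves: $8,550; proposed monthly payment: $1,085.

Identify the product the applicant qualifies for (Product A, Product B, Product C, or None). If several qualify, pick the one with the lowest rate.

Product C

DTI = 5,585/11,450 = 48.8%.
Reserves = 8,550/1,085 = 7.9 months.
Product A: score 738 ≥ 660; DTI 48.8% > 36%; employment 60 ≥ 24 mo → does not qualify.
Product B: score 738 ≥ 720; DTI 48.8% ≤ 50%; employment 60 ≥ 18 mo; reserves 7.9 < 9 mo → does not qualify.
Product C: score 738 ≥ 700; DTI 48.8% ≤ 50% → qualifies.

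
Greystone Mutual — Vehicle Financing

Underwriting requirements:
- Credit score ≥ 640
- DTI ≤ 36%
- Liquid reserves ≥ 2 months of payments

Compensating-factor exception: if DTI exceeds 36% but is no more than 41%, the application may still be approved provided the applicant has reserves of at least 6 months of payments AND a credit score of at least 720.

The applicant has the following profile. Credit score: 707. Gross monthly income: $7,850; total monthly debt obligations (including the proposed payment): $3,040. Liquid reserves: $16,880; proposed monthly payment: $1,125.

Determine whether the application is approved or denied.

Denied

Credit score 707 ≥ 640 (meets base)
DTI = 3,040/7,850 = 38.7% > 36% — standard DTI limit exceeded.
Liquid reserves cover 16,880/1,125 = 15.0 months — ≥ 2 required
38.7% falls in the override range (36%–41%), so the compensating-factor test applies.
Reserves 15.0 ≥ 6 months; credit score 707 < 720.
Compensating-factor requirement not fully met.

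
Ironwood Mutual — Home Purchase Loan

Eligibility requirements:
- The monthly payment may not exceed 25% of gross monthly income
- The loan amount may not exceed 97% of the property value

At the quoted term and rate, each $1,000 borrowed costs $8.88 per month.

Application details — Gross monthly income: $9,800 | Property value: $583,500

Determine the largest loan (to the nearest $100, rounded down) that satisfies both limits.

Payment cap: 25% × $9,800 = $2,450/month.
At $8.88 per $1,000, that supports 2,450/8.88 × 1,000 ≈ $275,900 → $275,900.
LTV cap: 97% × $583,500 = $565,995 → $565,900.
Binding constraint: payment-to-income.

$275,900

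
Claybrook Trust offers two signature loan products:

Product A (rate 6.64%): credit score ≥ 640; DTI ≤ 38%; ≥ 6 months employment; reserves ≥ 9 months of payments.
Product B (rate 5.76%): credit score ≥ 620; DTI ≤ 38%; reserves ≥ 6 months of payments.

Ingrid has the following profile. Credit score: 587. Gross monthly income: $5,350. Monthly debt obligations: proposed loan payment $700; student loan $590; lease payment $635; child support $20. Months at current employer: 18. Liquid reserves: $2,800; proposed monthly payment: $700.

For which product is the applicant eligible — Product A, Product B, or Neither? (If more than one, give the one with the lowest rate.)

Neither

Total debts = (700 + 590 + 635 + 20) = 1,945; DTI = 1,945/5,350 = 36.4%.
Reserves = 2,800/700 = 4.0 months.
Product A: score 587 < 640; DTI 36.4% ≤ 38%; employment 18 ≥ 6 mo; reserves 4.0 < 9 mo → does not qualify.
Product B: score 587 < 620; DTI 36.4% ≤ 38%; reserves 4.0 < 6 mo → does not qualify.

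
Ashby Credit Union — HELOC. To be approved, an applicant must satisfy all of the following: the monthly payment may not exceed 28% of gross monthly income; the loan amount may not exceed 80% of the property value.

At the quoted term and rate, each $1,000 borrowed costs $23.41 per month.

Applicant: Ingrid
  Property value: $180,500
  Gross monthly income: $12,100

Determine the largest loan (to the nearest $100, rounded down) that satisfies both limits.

$144,400

Payment cap: 28% × $12,100 = $3,388/month.
At $23.41 per $1,000, that supports 3,388/23.41 × 1,000 ≈ $144,724 → $144,700.
LTV cap: 80% × $180,500 = $144,400 → $144,400.
Binding constraint: loan-to-value.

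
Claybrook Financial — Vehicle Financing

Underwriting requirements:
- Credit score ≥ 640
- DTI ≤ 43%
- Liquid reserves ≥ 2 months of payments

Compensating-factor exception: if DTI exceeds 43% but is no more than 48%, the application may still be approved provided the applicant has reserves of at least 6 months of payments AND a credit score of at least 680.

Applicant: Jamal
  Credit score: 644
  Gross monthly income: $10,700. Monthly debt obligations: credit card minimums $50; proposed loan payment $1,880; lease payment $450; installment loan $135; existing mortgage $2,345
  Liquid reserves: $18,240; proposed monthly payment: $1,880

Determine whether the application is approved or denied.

Credit score 644 ≥ 640 (meets base)
Total debts = (50 + 1,880 + 450 + 135 + 2,345) = 4,860. DTI = 4,860/10,700 = 45.4% > 43% — standard DTI limit exceeded.
Reserves = 18,240/1,880 = 9.7 months ≥ 2
45.4% falls in the override range (43%–48%), so the compensating-factor test applies.
Override check — reserves: 9.7 mo (ok); score: 644 (below 680).
Compensating-factor requirement not fully met.

Denied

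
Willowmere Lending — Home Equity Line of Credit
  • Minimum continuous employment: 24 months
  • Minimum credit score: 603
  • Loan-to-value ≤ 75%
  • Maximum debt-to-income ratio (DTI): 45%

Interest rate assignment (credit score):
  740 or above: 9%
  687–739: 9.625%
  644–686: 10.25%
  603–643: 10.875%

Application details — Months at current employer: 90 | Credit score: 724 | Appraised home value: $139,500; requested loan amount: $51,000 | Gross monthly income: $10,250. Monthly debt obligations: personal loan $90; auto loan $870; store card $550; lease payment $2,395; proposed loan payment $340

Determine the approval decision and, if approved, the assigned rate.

Approved at 9.625%

Credit score 724 ≥ 603 (meets minimum)
Total monthly debts = (90 + 870 + 550 + 2,395 + 340) = 4,245. DTI = 4,245/10,250 = 41.4% ≤ 45%
Employment 90 ≥ 24 months
LTV = 51,000/139,500 = 36.6% ≤ 75%
All requirements met. Score 724 falls in the 687–739 tier → 9.625%.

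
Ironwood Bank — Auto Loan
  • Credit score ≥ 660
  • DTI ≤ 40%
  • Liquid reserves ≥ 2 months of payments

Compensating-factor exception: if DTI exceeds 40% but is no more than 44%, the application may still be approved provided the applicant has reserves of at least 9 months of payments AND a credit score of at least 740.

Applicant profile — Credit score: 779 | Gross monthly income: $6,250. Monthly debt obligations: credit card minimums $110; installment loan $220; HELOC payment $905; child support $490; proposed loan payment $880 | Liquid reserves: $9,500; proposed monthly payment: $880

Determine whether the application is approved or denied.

Credit score 779 ≥ 660 (meets base)
Total debts = (110 + 220 + 905 + 490 + 880) = 2,605. DTI: 2,605 ÷ 6,250 = 41.7%, over the 40% base limit.
Liquid reserves cover 9,500/880 = 10.8 months — ≥ 2 required
DTI 41.7% is within the 40%–44% exception band; checking compensating factors.
Reserves 10.8 ≥ 9 months; credit score 779 ≥ 740.
Both compensating conditions met → exception applies.

Approved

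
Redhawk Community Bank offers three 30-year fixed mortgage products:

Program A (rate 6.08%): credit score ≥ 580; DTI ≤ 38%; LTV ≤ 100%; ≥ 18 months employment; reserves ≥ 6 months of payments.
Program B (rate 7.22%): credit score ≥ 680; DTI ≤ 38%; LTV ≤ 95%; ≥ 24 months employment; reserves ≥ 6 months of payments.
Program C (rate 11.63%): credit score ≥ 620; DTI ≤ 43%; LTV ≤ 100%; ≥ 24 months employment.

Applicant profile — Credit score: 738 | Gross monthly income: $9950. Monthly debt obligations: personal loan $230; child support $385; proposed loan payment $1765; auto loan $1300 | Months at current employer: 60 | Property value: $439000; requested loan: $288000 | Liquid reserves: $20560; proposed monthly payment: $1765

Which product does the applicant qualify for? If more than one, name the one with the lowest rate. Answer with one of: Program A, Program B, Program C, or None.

Program A

Total debts = (230 + 385 + 1,765 + 1,300) = 3,680; DTI = 3,680/9,950 = 37%.
LTV = 288,000/439,000 = 65.6%.
Reserves = 20,560/1,765 = 11.6 months.
Program A: score 738 ≥ 580; DTI 37% ≤ 38%; LTV 65.6% ≤ 100%; employment 60 ≥ 18 mo; reserves 11.6 ≥ 6 mo → qualifies.
Program B: score 738 ≥ 680; DTI 37% ≤ 38%; LTV 65.6% ≤ 95%; employment 60 ≥ 24 mo; reserves 11.6 ≥ 6 mo → qualifies.
Program C: score 738 ≥ 620; DTI 37% ≤ 43%; LTV 65.6% ≤ 100%; employment 60 ≥ 24 mo → qualifies.
Qualifying: Program A, Program B, Program C. Lowest rate is 6.08% → Program A.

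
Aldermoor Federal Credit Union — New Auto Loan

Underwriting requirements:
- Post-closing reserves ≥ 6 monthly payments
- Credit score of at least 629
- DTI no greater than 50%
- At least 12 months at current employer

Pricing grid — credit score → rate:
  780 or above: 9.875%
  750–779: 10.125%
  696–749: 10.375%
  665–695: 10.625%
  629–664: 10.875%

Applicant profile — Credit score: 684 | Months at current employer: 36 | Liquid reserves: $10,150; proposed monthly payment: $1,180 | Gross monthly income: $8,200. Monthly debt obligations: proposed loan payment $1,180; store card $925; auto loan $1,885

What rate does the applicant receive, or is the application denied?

Credit score 684 ≥ 629 (meets minimum)
Employment 36 ≥ 12 months
Total monthly debts = (1,180 + 925 + 1,885) = 3,990. DTI: 3,990 ÷ 8,200 = 48.7%, within the 50% cap
Reserves = 10,150/1,180 = 8.6 months ≥ 6
All requirements met. Score 684 falls in the 665–695 tier → 10.625%.

Approved at 10.625%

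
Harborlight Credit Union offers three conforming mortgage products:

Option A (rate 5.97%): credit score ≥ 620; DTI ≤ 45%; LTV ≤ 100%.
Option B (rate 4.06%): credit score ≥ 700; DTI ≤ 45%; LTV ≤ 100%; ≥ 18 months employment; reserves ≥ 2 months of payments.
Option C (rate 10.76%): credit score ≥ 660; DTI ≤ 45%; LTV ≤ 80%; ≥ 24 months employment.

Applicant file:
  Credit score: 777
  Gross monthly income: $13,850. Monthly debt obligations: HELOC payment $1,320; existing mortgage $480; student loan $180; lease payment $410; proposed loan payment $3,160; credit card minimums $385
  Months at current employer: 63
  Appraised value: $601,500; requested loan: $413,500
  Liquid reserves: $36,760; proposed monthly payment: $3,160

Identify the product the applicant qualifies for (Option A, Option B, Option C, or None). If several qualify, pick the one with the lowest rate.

Total debts = (1,320 + 480 + 180 + 410 + 3,160 + 385) = 5,935; DTI = 5,935/13,850 = 42.9%.
LTV = 413,500/601,500 = 68.7%.
Reserves = 36,760/3,160 = 11.6 months.
Option A: score 777 ≥ 620; DTI 42.9% ≤ 45%; LTV 68.7% ≤ 100% → qualifies.
Option B: score 777 ≥ 700; DTI 42.9% ≤ 45%; LTV 68.7% ≤ 100%; employment 63 ≥ 18 mo; reserves 11.6 ≥ 2 mo → qualifies.
Option C: score 777 ≥ 660; DTI 42.9% ≤ 45%; LTV 68.7% ≤ 80%; employment 63 ≥ 24 mo → qualifies.
Qualifying: Option A, Option B, Option C. Lowest rate is 4.06% → Option B.

Option B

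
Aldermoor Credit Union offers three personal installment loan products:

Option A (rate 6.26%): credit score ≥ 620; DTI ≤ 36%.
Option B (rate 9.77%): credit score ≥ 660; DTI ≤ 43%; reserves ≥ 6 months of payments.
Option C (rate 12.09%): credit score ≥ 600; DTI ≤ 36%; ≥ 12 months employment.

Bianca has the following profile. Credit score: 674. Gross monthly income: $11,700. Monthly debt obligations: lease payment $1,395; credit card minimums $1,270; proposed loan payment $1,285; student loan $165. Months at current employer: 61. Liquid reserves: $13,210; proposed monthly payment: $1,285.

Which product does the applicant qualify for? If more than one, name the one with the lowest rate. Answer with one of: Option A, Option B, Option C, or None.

Total debts = (1,395 + 1,270 + 1,285 + 165) = 4,115; DTI = 4,115/11,700 = 35.2%.
Reserves = 13,210/1,285 = 10.3 months.
Option A: score 674 ≥ 620; DTI 35.2% ≤ 36% → qualifies.
Option B: score 674 ≥ 660; DTI 35.2% ≤ 43%; reserves 10.3 ≥ 6 mo → qualifies.
Option C: score 674 ≥ 600; DTI 35.2% ≤ 36%; employment 61 ≥ 12 mo → qualifies.
Qualifying: Option A, Option B, Option C. Lowest rate is 6.26% → Option A.

Option A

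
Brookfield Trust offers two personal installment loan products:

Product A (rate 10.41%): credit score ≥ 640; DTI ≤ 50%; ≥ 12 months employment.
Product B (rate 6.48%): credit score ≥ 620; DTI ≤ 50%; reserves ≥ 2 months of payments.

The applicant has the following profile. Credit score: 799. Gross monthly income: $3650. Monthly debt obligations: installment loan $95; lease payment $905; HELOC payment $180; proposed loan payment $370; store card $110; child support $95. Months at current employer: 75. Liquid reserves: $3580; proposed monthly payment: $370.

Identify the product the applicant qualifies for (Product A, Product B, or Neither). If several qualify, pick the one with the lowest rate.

Total debts = (95 + 905 + 180 + 370 + 110 + 95) = 1,755; DTI = 1,755/3,650 = 48.1%.
Reserves = 3,580/370 = 9.7 months.
Product A: score 799 ≥ 640; DTI 48.1% ≤ 50%; employment 75 ≥ 12 mo → qualifies.
Product B: score 799 ≥ 620; DTI 48.1% ≤ 50%; reserves 9.7 ≥ 2 mo → qualifies.
Qualifying: Product A, Product B. Lowest rate is 6.48% → Product B.

Product B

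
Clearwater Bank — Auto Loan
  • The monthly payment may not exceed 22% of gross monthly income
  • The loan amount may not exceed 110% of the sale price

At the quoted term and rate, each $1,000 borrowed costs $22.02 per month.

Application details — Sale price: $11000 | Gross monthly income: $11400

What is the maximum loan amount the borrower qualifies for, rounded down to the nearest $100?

$12,100

Payment cap: 22% × $11,400 = $2,508/month.
At $22.02 per $1,000, that supports 2,508/22.02 × 1,000 ≈ $113,896 → $113,800.
LTV cap: 110% × $11,000 = $12,100 → $12,100.
Binding constraint: loan-to-value.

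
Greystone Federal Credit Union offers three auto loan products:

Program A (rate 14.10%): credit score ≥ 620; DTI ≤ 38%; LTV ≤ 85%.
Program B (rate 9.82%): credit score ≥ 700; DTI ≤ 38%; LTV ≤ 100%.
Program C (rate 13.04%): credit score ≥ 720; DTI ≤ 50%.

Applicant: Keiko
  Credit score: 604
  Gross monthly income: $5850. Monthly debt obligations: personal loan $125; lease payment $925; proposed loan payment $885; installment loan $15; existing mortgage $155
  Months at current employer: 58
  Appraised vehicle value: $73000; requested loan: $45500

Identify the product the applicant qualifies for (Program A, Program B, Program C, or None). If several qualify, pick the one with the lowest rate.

None

Total debts = (125 + 925 + 885 + 15 + 155) = 2,105; DTI = 2,105/5,850 = 36%.
LTV = 45,500/73,000 = 62.3%.
Program A: score 604 < 620; DTI 36% ≤ 38%; LTV 62.3% ≤ 85% → does not qualify.
Program B: score 604 < 700; DTI 36% ≤ 38%; LTV 62.3% ≤ 100% → does not qualify.
Program C: score 604 < 720; DTI 36% ≤ 50% → does not qualify.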